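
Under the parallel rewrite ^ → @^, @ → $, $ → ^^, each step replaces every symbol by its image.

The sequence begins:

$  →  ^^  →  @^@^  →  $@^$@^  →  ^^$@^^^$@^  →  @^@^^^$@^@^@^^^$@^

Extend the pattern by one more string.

Rewriting the 18 symbols of @^@^^^$@^@^@^^^$@^ one by one yields $ @^ $ @^ @^ @^ ^^ $ @^ $ @^ $ @^ @^ @^ ^^ $ @^; concatenated:

$@^$@^@^@^^^$@^$@^$@^@^@^^^$@^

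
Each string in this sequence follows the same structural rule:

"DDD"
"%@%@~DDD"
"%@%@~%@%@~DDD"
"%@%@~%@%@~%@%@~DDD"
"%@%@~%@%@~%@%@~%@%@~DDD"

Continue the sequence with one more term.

The strings grow by a fixed prefix %@%@~ each time.
Applying this once more to %@%@~%@%@~%@%@~%@%@~DDD:

%@%@~%@%@~%@%@~%@%@~%@%@~DDD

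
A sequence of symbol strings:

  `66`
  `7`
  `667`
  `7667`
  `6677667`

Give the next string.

From term 3 onward, concatenate the second-to-last term with the last: 66·7 = 667, 7·667 = 7667, …
So term 6 is 7667·6677667.

76676677667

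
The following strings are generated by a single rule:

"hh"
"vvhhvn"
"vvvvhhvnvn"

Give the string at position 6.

Every step adds vv to the front and vn to the end of the previous string.
From vvvvhhvnvn, 3 further steps: vvvvhhvnvn → vvvvvvhhvnvnvn → vvvvvvvvhhvnvnvnvn → (answer).

vvvvvvvvvvhhvnvnvnvnvn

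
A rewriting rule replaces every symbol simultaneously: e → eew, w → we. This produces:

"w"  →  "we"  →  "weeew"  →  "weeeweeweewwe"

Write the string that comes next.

Applying the rule to each of the 13 symbols of weeeweeweewwe gives the pieces we eew eew eew we eew eew we eew eew we we eew, which concatenate to the answer.

weeeweeweewweeeweewweeeweewweweeew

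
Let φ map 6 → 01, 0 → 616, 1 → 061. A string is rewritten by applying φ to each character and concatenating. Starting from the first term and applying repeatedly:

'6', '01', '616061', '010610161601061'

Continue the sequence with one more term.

Rewriting the 15 symbols of 010610161601061 one by one yields 616 061 616 01 061 616 061 01 061 01 616 061 616 01 061; concatenated:

61606161601061616061010610161606161601061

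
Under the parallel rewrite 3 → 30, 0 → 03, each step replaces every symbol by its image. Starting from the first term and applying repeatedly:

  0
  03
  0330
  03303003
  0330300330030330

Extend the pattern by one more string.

03303003300303303003033003303003

φ(0330300330030330) expands symbol-by-symbol to 03 30 30 03 30 03 03 30 30 03 03 30 03 30 30 03; joining the 16 pieces gives the next term.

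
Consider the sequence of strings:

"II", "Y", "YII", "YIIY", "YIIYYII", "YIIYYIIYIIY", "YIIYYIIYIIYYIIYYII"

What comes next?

Each term (from the third on) is the previous term followed by the one before it: term 3 = Y·II = YII.
Continuing: YIIYYIIYIIYYIIYYII · YIIYYIIYIIY gives term 8.

YIIYYIIYIIYYIIYYIIYIIYYIIYIIY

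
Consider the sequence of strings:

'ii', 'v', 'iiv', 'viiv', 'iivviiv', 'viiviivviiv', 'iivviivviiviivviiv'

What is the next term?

From term 3 onward, concatenate the second-to-last term with the last: ii·v = iiv, v·iiv = viiv, …
So term 8 is viiviivviiv·iivviivviiviivviiv.

viiviivviiviivviivviiviivviiv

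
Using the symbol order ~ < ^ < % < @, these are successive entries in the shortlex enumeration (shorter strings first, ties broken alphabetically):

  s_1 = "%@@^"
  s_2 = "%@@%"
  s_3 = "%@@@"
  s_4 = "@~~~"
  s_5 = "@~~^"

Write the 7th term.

@~~@

Continuing the enumeration 2 steps past @~~^: @~~^ → @~~% → (answer).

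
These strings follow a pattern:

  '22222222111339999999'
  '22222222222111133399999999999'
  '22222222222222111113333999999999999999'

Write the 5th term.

The n-th term is 3n+2 2's then n+1 1's then n 3's then 4n-1 9's, where the shown terms are n = 2, 3, 4.
At n = 6 the blocks have lengths 20, 7, 6, 23.

22222222222222222222111111133333399999999999999999999999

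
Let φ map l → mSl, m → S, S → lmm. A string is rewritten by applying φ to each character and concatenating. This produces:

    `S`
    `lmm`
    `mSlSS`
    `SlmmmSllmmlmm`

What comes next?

Rewriting the 13 symbols of SlmmmSllmmlmm one by one yields lmm mSl S S S lmm mSl mSl S S mSl S S; concatenated:

lmmmSlSSSlmmmSlmSlSSmSlSS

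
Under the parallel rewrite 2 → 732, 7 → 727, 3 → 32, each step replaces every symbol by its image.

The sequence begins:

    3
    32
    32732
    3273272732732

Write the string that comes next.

Rewriting the 13 symbols of 3273272732732 one by one yields 32 732 727 32 732 727 732 727 32 732 727 32 732; concatenated:

32732727327327277327273273272732732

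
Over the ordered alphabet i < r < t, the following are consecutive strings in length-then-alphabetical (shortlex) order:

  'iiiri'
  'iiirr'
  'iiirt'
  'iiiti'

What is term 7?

Stepping forward 3 times from iiiti: iiiti → iiitr → iiitt, then the target.

iirii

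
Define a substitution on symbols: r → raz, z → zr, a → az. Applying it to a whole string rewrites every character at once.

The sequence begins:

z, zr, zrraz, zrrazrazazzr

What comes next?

zrrazrazazzrrazazzrazzrzrraz

Apply φ to zrrazrazazzr symbol by symbol: z→zr, r→raz, r→raz, a→az, z→zr, r→raz, a→az, z→zr, a→az, z→zr, z→zr, r→raz; joined: zr raz raz az zr raz az zr az zr zr raz.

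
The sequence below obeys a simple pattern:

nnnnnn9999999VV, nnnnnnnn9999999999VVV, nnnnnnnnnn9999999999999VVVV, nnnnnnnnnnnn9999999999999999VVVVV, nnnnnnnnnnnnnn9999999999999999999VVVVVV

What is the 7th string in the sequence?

Each string has the form n^{2n+2} 9^{3n+1} V^{n}, where the shown terms are n = 2, 3, 4, 5, 6.
At n = 8 the blocks have lengths 18, 25, 8.

nnnnnnnnnnnnnnnnnn9999999999999999999999999VVVVVVVV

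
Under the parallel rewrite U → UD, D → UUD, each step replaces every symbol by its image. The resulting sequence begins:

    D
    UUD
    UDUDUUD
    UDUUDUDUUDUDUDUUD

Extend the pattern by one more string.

Rewriting the 17 symbols of UDUUDUDUUDUDUDUUD one by one yields UD UUD UD UD UUD UD UUD UD UD UUD UD UUD UD UUD UD UD UUD; concatenated:

UDUUDUDUDUUDUDUUDUDUDUUDUDUUDUDUUDUDUDUUD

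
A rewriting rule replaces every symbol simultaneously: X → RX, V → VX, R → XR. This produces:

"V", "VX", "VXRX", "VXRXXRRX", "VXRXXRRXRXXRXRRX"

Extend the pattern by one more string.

Rewriting the 16 symbols of VXRXXRRXRXXRXRRX one by one yields VX RX XR RX RX XR XR RX XR RX RX XR RX XR XR RX; concatenated:

VXRXXRRXRXXRXRRXXRRXRXXRRXXRXRRX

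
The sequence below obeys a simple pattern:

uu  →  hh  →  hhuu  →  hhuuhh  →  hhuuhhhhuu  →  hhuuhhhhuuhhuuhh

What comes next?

Each term (from the third on) is the previous term followed by the one before it: term 3 = hh·uu = hhuu.
So term 7 is hhuuhhhhuuhhuuhh·hhuuhhhhuu.

hhuuhhhhuuhhuuhhhhuuhhhhuu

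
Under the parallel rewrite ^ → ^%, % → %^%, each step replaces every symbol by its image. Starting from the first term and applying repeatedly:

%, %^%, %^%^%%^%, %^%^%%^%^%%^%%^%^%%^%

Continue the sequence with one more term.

Replace each of the 21 characters of %^%^%%^%^%%^%%^%^%%^% in place — %^% ^% %^% ^% %^% %^% ^% %^% ^% %^% %^% ^% %^% %^% ^% %^% ^% %^% %^% ^% %^% — and concatenate.

%^%^%%^%^%%^%%^%^%%^%^%%^%%^%^%%^%%^%^%%^%^%%^%%^%^%%^%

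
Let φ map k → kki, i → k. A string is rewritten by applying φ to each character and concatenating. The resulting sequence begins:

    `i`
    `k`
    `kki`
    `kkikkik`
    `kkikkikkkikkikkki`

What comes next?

kkikkikkkikkikkkikkikkikkkikkikkkikkikkik

φ(kkikkikkkikkikkki) expands symbol-by-symbol to kki kki k kki kki k kki kki kki k kki kki k kki kki kki k; joining the 17 pieces gives the next term.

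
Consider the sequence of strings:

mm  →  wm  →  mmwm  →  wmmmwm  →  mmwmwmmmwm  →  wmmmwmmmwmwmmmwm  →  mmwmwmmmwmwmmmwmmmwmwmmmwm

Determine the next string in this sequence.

wmmmwmmmwmwmmmwmmmwmwmmmwmwmmmwmmmwmwmmmwm

Each term (from the third on) is the two preceding terms concatenated in order: term 3 = mm·wm = mmwm.
The next term joins wmmmwmmmwmwmmmwm and mmwmwmmmwmwmmmwmmmwmwmmmwm.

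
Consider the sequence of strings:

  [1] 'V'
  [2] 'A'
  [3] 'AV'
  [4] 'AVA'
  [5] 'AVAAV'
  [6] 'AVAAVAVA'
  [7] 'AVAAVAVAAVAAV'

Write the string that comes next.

Each term (from the third on) is the previous term followed by the one before it: term 3 = A·V = AV.
The next term joins AVAAVAVAAVAAV and AVAAVAVA.

AVAAVAVAAVAAVAVAAVAVA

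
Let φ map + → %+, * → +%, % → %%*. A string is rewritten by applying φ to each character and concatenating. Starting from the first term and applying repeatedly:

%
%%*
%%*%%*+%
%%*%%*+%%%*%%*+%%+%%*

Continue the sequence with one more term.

%%*%%*+%%%*%%*+%%+%%*%%*%%*+%%%*%%*+%%+%%*%%*%+%%*%%*+%

φ(%%*%%*+%%%*%%*+%%+%%*) expands symbol-by-symbol to %%* %%* +% %%* %%* +% %+ %%* %%* %%* +% %%* %%* +% %+ %%* %%* %+ %%* %%* +%; joining the 21 pieces gives the next term.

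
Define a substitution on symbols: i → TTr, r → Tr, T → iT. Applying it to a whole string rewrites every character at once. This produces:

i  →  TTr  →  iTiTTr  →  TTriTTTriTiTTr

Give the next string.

φ(TTriTTTriTiTTr) expands symbol-by-symbol to iT iT Tr TTr iT iT iT Tr TTr iT TTr iT iT Tr; joining the 14 pieces gives the next term.

iTiTTrTTriTiTiTTrTTriTTTriTiTTr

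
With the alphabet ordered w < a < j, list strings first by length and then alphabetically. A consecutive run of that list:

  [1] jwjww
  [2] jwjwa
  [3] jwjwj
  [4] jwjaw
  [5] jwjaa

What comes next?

Find the rightmost character of jwjaa below j, bump it to the next letter, and reset everything to its right to w.

jwjaj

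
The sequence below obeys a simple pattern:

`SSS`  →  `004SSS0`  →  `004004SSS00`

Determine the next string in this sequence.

s(k+1) = 004·s(k)·0, so each term gains 004 as a prefix and 0 as a suffix.
One more step from 004004SSS00 gives the answer.

004004004SSS000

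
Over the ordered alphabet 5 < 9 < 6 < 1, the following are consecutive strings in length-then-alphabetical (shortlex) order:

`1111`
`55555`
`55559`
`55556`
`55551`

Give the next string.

Treat 55551 as a base-4 numeral over the given alphabet and add one, carrying through any trailing 1's.

55595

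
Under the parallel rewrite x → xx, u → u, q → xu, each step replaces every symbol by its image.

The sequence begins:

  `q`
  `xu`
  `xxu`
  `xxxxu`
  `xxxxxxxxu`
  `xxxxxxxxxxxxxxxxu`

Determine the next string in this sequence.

Rewriting the 17 symbols of xxxxxxxxxxxxxxxxu one by one yields xx xx xx xx xx xx xx xx xx xx xx xx xx xx xx xx u; concatenated:

xxxxxxxxxxxxxxxxxxxxxxxxxxxxxxxxu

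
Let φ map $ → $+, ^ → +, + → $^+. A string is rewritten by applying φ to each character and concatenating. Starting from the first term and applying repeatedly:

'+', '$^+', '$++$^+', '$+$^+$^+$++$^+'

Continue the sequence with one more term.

Replace each of the 14 characters of $+$^+$^+$++$^+ in place — $+ $^+ $+ + $^+ $+ + $^+ $+ $^+ $^+ $+ + $^+ — and concatenate.

$+$^+$++$^+$++$^+$+$^+$^+$++$^+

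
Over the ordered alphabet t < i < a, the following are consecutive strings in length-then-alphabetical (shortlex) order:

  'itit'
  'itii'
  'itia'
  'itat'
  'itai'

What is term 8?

Continuing the enumeration 3 steps past itai: itai → itaa → iitt → (answer).

iiti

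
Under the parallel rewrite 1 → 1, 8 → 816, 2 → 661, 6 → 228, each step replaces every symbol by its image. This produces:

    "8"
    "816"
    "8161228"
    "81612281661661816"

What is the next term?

816122816616618161228228122822818161228

φ(81612281661661816) expands symbol-by-symbol to 816 1 228 1 661 661 816 1 228 228 1 228 228 1 816 1 228; joining the 17 pieces gives the next term.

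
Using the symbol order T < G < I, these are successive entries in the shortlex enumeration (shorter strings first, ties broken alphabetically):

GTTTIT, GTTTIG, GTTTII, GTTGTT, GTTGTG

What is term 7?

Advancing 2 positions from GTTGTG through GTTGTG → GTTGTI reaches term 7.

GTTGGT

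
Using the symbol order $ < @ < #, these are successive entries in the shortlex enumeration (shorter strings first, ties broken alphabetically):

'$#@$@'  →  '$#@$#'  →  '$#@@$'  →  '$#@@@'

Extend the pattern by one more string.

The successor of $#@@@ increments the rightmost position that isn't already # and resets every position after it to $.

$#@@#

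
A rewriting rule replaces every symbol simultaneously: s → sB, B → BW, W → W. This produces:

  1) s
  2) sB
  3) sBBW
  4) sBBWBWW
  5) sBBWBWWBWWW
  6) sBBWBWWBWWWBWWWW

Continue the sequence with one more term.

φ(sBBWBWWBWWWBWWWW) expands symbol-by-symbol to sB BW BW W BW W W BW W W W BW W W W W; joining the 16 pieces gives the next term.

sBBWBWWBWWWBWWWWBWWWWW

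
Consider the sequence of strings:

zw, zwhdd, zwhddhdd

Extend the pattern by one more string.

zwhddhddhdd

Every step adds hdd to the end: s(k+1) = s(k)·hdd.
One more step from zwhddhdd gives the answer.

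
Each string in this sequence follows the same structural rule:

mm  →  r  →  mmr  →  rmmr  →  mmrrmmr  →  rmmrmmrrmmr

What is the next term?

From term 3 onward, concatenate the second-to-last term with the last: mm·r = mmr, r·mmr = rmmr, …
Continuing: mmrrmmr · rmmrmmrrmmr gives term 7.

mmrrmmrrmmrmmrrmmr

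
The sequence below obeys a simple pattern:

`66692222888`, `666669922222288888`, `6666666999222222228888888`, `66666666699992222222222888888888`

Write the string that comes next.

Term n consists of 2n+1 6's, followed by n 9's, followed by 2n+2 2's, followed by 2n+1 8's (n = 1, 2, …).
At n = 5 the blocks have lengths 11, 5, 12, 11.

666666666669999922222222222288888888888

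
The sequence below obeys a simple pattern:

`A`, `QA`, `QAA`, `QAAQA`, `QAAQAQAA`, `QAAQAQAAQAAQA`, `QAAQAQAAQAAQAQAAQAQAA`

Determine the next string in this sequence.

QAAQAQAAQAAQAQAAQAQAAQAAQAQAAQAAQA

From term 3 onward, concatenate the last term with the second-to-last: QA·A = QAA, QAA·QA = QAAQA, …
So term 8 is QAAQAQAAQAAQAQAAQAQAA·QAAQAQAAQAAQA.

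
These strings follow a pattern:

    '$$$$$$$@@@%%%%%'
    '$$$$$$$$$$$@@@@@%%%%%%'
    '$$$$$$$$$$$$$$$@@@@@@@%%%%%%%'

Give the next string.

The n-th term is 4n-1 $'s then 2n-1 @'s then n+3 %'s, where the shown terms are n = 2, 3, 4.
For the next term, n = 5, so the run lengths are 19, 9, 8.

$$$$$$$$$$$$$$$$$$$@@@@@@@@@%%%%%%%%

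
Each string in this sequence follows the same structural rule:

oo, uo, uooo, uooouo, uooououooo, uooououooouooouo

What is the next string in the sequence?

uooououooouooououooououooo

Each term (from the third on) is the previous term followed by the one before it: term 3 = uo·oo = uooo.
Continuing: uooououooouooouo · uooououooo gives term 7.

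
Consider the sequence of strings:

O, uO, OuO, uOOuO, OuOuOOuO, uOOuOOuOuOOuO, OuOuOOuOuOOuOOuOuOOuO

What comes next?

uOOuOOuOuOOuOOuOuOOuOuOOuOOuOuOOuO

Each term (from the third on) is the two preceding terms concatenated in order: term 3 = O·uO = OuO.
So term 8 is uOOuOOuOuOOuO·OuOuOOuOuOOuOOuOuOOuO.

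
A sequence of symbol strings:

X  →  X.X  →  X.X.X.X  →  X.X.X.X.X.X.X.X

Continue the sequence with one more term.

X.X.X.X.X.X.X.X.X.X.X.X.X.X.X.X

Each string is two copies of the previous one joined by '.'.
So the next term is two copies of X.X.X.X.X.X.X.X with '.' between the halves.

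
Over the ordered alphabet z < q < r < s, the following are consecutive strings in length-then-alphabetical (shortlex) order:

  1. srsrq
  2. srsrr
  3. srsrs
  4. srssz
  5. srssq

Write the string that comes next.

srssr

Treat srssq as a base-4 numeral over the given alphabet and add one, carrying through any trailing s's.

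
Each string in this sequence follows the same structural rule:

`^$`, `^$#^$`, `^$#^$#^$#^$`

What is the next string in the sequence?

Every step duplicates the string with '#' between the halves.
One more doubling of ^$#^$#^$#^$ gives the answer.

^$#^$#^$#^$#^$#^$#^$#^$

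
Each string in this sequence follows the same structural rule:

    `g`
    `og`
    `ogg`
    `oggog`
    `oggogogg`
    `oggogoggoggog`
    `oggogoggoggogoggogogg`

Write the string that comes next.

oggogoggoggogoggogoggoggogoggoggog

From term 3 onward, concatenate the last term with the second-to-last: og·g = ogg, ogg·og = oggog, …
The next term joins oggogoggoggogoggogogg and oggogoggoggog.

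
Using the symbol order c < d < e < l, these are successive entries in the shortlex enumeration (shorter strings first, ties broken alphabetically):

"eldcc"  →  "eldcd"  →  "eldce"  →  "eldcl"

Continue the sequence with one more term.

elddc

Find the rightmost character of eldcl below l, bump it to the next letter, and reset everything to its right to c.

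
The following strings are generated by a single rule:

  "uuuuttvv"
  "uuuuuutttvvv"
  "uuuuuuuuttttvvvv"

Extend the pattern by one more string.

Each string has the form u^{2n} t^{n} v^{n}, where the shown terms are n = 2, 3, 4.
At n = 5 the blocks have lengths 10, 5, 5.

uuuuuuuuuutttttvvvvv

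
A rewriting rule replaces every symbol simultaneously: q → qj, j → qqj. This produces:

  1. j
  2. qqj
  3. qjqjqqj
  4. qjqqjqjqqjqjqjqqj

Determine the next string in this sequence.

Rewriting the 17 symbols of qjqqjqjqqjqjqjqqj one by one yields qj qqj qj qj qqj qj qqj qj qj qqj qj qqj qj qqj qj qj qqj; concatenated:

qjqqjqjqjqqjqjqqjqjqjqqjqjqqjqjqqjqjqjqqj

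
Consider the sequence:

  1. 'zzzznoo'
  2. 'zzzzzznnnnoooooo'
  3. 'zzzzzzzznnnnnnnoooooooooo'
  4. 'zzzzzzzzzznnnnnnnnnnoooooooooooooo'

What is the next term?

zzzzzzzzzzzznnnnnnnnnnnnnoooooooooooooooooo

Reading off run lengths: z runs 4, 6, 8, 10; n runs 1, 4, 7, 10; o runs 2, 6, 10, 14 — each is linear in n (n = 1, 2, …).
For the next term, n = 5, so the run lengths are 12, 13, 18.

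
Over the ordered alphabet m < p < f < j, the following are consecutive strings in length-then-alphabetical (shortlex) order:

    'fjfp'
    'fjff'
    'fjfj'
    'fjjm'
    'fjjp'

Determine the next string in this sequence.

fjjf

Find the rightmost character of fjjp below j, bump it to the next letter, and reset everything to its right to m.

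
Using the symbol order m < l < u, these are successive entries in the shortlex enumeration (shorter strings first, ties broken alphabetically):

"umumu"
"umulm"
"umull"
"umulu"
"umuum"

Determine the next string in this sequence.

The successor of umuum increments the rightmost position that isn't already u and resets every position after it to m.

umuul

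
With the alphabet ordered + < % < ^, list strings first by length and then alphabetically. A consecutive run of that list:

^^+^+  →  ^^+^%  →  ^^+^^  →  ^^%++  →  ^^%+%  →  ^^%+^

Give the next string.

^^%%+

The successor of ^^%+^ increments the rightmost position that isn't already ^ and resets every position after it to +.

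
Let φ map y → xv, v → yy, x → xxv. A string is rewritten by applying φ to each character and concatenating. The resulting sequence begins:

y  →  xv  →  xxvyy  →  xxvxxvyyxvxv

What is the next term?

xxvxxvyyxxvxxvyyxvxvxxvyyxxvyy

Expanding xxvxxvyyxvxv: x→xxv, x→xxv, v→yy, x→xxv, x→xxv, v→yy, y→xv, y→xv, x→xxv, v→yy, x→xxv, v→yy. Concatenated: xxv xxv yy xxv xxv yy xv xv xxv yy xxv yy.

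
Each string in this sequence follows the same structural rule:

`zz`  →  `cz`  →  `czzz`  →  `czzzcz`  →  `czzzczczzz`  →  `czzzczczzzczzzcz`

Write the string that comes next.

Each term (from the third on) is the previous term followed by the one before it: term 3 = cz·zz = czzz.
So term 7 is czzzczczzzczzzcz·czzzczczzz.

czzzczczzzczzzczczzzczczzz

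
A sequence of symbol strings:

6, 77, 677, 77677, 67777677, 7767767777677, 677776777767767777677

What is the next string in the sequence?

7767767777677677776777767767777677

This is a Fibonacci-style word recurrence s(k) = s(k−2)·s(k−1): e.g. 6·77 = 677.
The next term joins 7767767777677 and 677776777767767777677.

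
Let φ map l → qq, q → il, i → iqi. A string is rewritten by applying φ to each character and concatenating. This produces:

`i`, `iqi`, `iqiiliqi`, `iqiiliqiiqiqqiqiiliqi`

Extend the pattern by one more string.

Applying the rule to each of the 21 symbols of iqiiliqiiqiqqiqiiliqi gives the pieces iqi il iqi iqi qq iqi il iqi iqi il iqi il il iqi il iqi iqi qq iqi il iqi, which concatenate to the answer.

iqiiliqiiqiqqiqiiliqiiqiiliqiililiqiiliqiiqiqqiqiiliqi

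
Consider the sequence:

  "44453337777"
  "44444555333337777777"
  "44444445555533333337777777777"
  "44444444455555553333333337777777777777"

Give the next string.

44444444444555555555333333333337777777777777777

Each string has the form 4^{2n+1} 5^{2n-1} 3^{2n+1} 7^{3n+1} (n = 1, 2, …).
Setting n = 5 gives 11, 9, 11, 16 characters in each block.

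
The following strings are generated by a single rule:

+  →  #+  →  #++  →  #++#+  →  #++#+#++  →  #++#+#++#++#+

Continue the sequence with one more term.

#++#+#++#++#+#++#+#++

Each term (from the third on) is the previous term followed by the one before it: term 3 = #+·+ = #++.
So term 7 is #++#+#++#++#+·#++#+#++.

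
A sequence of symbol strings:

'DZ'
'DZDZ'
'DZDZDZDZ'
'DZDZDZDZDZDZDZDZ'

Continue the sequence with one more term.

s(k+1) = s(k)·s(k) — each term doubles the last.
Doubling DZDZDZDZDZDZDZDZ:

DZDZDZDZDZDZDZDZDZDZDZDZDZDZDZDZ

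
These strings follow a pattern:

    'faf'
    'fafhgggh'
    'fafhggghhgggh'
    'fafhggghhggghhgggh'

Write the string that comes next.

Each term is the previous one with hgggh appended.
So the next term is fafhggghhggghhgggh·hgggh.

fafhggghhggghhggghhgggh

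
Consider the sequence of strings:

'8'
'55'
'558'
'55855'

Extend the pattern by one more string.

55855558

From term 3 onward, concatenate the last term with the second-to-last: 55·8 = 558, 558·55 = 55855, …
So term 5 is 55855·558.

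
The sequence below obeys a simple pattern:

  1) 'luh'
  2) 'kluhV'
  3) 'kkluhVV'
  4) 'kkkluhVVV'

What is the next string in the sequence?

s(k+1) = k·s(k)·V, so each term gains k as a prefix and V as a suffix.
Applying this once more to kkkluhVVV:

kkkkluhVVVV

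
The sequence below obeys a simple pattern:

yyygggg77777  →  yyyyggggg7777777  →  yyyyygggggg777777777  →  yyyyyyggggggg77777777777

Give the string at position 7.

yyyyyyyyygggggggggg77777777777777777

Reading off run lengths: y runs 3, 4, 5, 6; g runs 4, 5, 6, 7; 7 runs 5, 7, 9, 11 — each is linear in n, where the shown terms are n = 2, 3, 4, 5.
For term 7, n = 8, so the run lengths are 9, 10, 17.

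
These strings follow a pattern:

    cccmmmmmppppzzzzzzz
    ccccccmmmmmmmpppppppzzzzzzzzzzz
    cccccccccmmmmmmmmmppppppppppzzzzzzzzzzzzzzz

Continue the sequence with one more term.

Term n consists of 3n c's, followed by 2n+3 m's, followed by 3n+1 p's, followed by 4n+3 z's (n = 1, 2, …).
Setting n = 4 gives 12, 11, 13, 19 characters in each block.

ccccccccccccmmmmmmmmmmmpppppppppppppzzzzzzzzzzzzzzzzzzz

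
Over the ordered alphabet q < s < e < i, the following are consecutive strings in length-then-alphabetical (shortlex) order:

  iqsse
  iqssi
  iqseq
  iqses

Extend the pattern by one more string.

Treat iqses as a base-4 numeral over the given alphabet and add one, carrying through any trailing i's.

iqsee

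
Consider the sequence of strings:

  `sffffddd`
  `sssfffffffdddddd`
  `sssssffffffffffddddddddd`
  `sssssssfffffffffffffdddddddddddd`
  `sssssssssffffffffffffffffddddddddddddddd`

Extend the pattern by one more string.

sssssssssssfffffffffffffffffffdddddddddddddddddd

Reading off run lengths: s runs 1, 3, 5, 7, 9; f runs 4, 7, 10, 13, 16; d runs 3, 6, 9, 12, 15 — each is linear in n (n = 1, 2, …).
Setting n = 6 gives 11, 19, 18 characters in each block.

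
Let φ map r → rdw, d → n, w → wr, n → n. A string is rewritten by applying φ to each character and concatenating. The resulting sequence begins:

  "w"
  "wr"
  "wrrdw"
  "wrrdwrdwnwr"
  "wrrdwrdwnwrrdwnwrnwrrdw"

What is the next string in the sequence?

wrrdwrdwnwrrdwnwrnwrrdwrdwnwrnwrrdwnwrrdwrdwnwr

Replace each of the 23 characters of wrrdwrdwnwrrdwnwrnwrrdw in place — wr rdw rdw n wr rdw n wr n wr rdw rdw n wr n wr rdw n wr rdw rdw n wr — and concatenate.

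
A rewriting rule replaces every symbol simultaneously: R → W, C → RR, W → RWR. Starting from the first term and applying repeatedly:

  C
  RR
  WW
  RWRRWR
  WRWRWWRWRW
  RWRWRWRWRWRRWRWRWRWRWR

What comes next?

Rewriting the 22 symbols of RWRWRWRWRWRRWRWRWRWRWR one by one yields W RWR W RWR W RWR W RWR W RWR W W RWR W RWR W RWR W RWR W RWR W; concatenated:

WRWRWRWRWRWRWRWRWRWRWWRWRWRWRWRWRWRWRWRWRW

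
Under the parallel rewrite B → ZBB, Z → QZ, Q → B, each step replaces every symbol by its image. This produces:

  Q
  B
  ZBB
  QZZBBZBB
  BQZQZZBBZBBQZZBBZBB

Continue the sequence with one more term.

Rewriting the 19 symbols of BQZQZZBBZBBQZZBBZBB one by one yields ZBB B QZ B QZ QZ ZBB ZBB QZ ZBB ZBB B QZ QZ ZBB ZBB QZ ZBB ZBB; concatenated:

ZBBBQZBQZQZZBBZBBQZZBBZBBBQZQZZBBZBBQZZBBZBB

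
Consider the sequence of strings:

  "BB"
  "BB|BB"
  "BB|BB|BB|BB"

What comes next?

s(k+1) = s(k)·|·s(k) — each term doubles the last with '|' between the halves.
So the next term is two copies of BB|BB|BB|BB with '|' between the halves.

BB|BB|BB|BB|BB|BB|BB|BB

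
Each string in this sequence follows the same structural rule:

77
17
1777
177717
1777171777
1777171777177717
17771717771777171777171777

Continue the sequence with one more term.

Each term (from the third on) is the previous term followed by the one before it: term 3 = 17·77 = 1777.
Continuing: 17771717771777171777171777 · 1777171777177717 gives term 8.

177717177717771717771717771777171777177717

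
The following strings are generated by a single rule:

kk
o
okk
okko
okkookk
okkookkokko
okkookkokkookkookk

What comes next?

okkookkokkookkookkokkookkokko

From term 3 onward, concatenate the last term with the second-to-last: o·kk = okk, okk·o = okko, …
The next term joins okkookkokkookkookk and okkookkokko.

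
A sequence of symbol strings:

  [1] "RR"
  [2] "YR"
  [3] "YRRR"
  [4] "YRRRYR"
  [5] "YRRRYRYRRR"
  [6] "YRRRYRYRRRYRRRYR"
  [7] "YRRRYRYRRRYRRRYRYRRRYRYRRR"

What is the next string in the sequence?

YRRRYRYRRRYRRRYRYRRRYRYRRRYRRRYRYRRRYRRRYR

Each term (from the third on) is the previous term followed by the one before it: term 3 = YR·RR = YRRR.
The next term joins YRRRYRYRRRYRRRYRYRRRYRYRRR and YRRRYRYRRRYRRRYR.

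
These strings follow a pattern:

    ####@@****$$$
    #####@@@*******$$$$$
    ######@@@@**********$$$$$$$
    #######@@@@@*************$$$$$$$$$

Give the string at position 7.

Each string has the form #^{n+3} @^{n+1} *^{3n+1} $^{2n+1} (n = 1, 2, …).
At n = 7 the blocks have lengths 10, 8, 22, 15.

##########@@@@@@@@**********************$$$$$$$$$$$$$$$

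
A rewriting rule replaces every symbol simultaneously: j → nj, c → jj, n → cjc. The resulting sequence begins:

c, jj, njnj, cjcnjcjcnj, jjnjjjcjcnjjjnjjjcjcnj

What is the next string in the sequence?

Rewriting the 22 symbols of jjnjjjcjcnjjjnjjjcjcnj one by one yields nj nj cjc nj nj nj jj nj jj cjc nj nj nj cjc nj nj nj jj nj jj cjc nj; concatenated:

njnjcjcnjnjnjjjnjjjcjcnjnjnjcjcnjnjnjjjnjjjcjcnj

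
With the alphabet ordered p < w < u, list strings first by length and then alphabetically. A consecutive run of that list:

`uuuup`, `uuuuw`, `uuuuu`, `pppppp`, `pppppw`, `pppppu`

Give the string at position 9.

Continuing the enumeration 3 steps past pppppu: pppppu → ppppwp → ppppww → (answer).

ppppwu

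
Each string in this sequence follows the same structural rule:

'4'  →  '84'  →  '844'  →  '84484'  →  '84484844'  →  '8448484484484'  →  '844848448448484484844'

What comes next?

This is a Fibonacci-style word recurrence s(k) = s(k−1)·s(k−2): e.g. 84·4 = 844.
The next term joins 844848448448484484844 and 8448484484484.

8448484484484844848448448484484484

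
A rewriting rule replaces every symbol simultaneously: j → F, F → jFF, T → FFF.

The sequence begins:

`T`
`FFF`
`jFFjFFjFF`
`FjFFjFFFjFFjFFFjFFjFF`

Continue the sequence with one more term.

φ(FjFFjFFFjFFjFFFjFFjFF) expands symbol-by-symbol to jFF F jFF jFF F jFF jFF jFF F jFF jFF F jFF jFF jFF F jFF jFF F jFF jFF; joining the 21 pieces gives the next term.

jFFFjFFjFFFjFFjFFjFFFjFFjFFFjFFjFFjFFFjFFjFFFjFFjFF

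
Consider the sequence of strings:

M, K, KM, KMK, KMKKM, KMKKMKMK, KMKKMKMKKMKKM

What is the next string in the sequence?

KMKKMKMKKMKKMKMKKMKMK

From term 3 onward, concatenate the last term with the second-to-last: K·M = KM, KM·K = KMK, …
So term 8 is KMKKMKMKKMKKM·KMKKMKMK.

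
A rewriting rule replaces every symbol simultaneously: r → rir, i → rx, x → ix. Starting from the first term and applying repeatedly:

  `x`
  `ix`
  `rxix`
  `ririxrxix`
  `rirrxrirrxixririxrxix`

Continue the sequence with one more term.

φ(rirrxrirrxixririxrxix) expands symbol-by-symbol to rir rx rir rir ix rir rx rir rir ix rx ix rir rx rir rx ix rir ix rx ix; joining the 21 pieces gives the next term.

rirrxrirririxrirrxrirririxrxixrirrxrirrxixririxrxix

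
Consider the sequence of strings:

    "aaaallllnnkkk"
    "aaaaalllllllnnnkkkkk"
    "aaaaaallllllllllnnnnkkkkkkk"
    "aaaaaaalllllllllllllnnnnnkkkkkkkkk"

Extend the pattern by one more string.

aaaaaaaallllllllllllllllnnnnnnkkkkkkkkkkk

The n-th term is n+2 a's then 3n-2 l's then n n's then 2n-1 k's, where the shown terms are n = 2, 3, 4, 5.
Setting n = 6 gives 8, 16, 6, 11 characters in each block.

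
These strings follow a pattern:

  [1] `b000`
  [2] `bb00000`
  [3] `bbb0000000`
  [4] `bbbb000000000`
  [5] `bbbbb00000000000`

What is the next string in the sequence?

bbbbbb0000000000000

Reading off run lengths: b runs 1, 2, 3, 4, 5; 0 runs 3, 5, 7, 9, 11 — each is linear in n (n = 1, 2, …).
At n = 6 the blocks have lengths 6, 13.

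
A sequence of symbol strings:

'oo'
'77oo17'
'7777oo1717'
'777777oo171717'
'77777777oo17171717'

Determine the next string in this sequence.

Every step adds 77 to the front and 17 to the end of the previous string.
One more step from 77777777oo17171717 gives the answer.

7777777777oo1717171717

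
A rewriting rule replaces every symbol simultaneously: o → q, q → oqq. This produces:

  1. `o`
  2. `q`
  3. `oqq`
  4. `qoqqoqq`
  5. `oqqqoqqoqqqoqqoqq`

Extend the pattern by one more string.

φ(oqqqoqqoqqqoqqoqq) expands symbol-by-symbol to q oqq oqq oqq q oqq oqq q oqq oqq oqq q oqq oqq q oqq oqq; joining the 17 pieces gives the next term.

qoqqoqqoqqqoqqoqqqoqqoqqoqqqoqqoqqqoqqoqq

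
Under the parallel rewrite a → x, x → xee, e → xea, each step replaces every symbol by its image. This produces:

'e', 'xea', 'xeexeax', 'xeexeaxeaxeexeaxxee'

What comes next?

xeexeaxeaxeexeaxxeexeaxxeexeaxeaxeexeaxxeexeexeaxea

Applying the rule to each of the 19 symbols of xeexeaxeaxeexeaxxee gives the pieces xee xea xea xee xea x xee xea x xee xea xea xee xea x xee xee xea xea, which concatenate to the answer.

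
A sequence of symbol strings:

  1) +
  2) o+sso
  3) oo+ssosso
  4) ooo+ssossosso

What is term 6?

ooooo+ssossossossosso

s(k+1) = o·s(k)·sso, so each term gains o as a prefix and sso as a suffix.
From ooo+ssossosso, 2 further steps: ooo+ssossosso → oooo+ssossossosso → (answer).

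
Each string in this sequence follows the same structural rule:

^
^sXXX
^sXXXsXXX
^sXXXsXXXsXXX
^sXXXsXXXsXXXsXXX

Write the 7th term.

The strings grow by a fixed suffix sXXX each time.
From ^sXXXsXXXsXXXsXXX, 2 further steps: ^sXXXsXXXsXXXsXXX → ^sXXXsXXXsXXXsXXXsXXX → (answer).

^sXXXsXXXsXXXsXXXsXXXsXXX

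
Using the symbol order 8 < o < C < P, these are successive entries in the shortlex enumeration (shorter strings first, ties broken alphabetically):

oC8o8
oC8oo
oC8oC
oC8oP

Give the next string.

oC8C8

The successor of oC8oP increments the rightmost position that isn't already P and resets every position after it to 8.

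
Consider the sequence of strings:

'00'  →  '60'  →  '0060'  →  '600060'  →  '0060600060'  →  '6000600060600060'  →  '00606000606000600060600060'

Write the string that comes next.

This is a Fibonacci-style word recurrence s(k) = s(k−2)·s(k−1): e.g. 00·60 = 0060.
So term 8 is 6000600060600060·00606000606000600060600060.

600060006060006000606000606000600060600060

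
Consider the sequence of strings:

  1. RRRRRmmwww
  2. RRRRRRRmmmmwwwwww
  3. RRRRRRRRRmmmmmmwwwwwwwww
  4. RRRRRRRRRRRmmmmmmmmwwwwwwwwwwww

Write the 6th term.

RRRRRRRRRRRRRRRmmmmmmmmmmmmwwwwwwwwwwwwwwwwww

Reading off run lengths: R runs 5, 7, 9, 11; m runs 2, 4, 6, 8; w runs 3, 6, 9, 12 — each is linear in n (n = 1, 2, …).
At n = 6 the blocks have lengths 15, 12, 18.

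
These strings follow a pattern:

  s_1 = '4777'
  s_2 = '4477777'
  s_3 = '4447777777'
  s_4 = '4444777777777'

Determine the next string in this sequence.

Term n consists of n 4's, followed by 2n+1 7's (n = 1, 2, …).
Setting n = 5 gives 5, 11 characters in each block.

4444477777777777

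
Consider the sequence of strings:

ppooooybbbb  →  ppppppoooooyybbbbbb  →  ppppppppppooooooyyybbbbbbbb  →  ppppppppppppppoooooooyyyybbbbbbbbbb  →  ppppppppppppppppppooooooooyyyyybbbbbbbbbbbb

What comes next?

ppppppppppppppppppppppoooooooooyyyyyybbbbbbbbbbbbbb

The n-th term is 4n-2 p's then n+3 o's then n y's then 2n+2 b's (n = 1, 2, …).
At n = 6 the blocks have lengths 22, 9, 6, 14.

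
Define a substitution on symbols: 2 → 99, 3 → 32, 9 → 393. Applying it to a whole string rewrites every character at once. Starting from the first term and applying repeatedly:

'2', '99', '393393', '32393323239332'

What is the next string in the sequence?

329932393323299329932393323299

Applying the rule to each of the 14 symbols of 32393323239332 gives the pieces 32 99 32 393 32 32 99 32 99 32 393 32 32 99, which concatenate to the answer.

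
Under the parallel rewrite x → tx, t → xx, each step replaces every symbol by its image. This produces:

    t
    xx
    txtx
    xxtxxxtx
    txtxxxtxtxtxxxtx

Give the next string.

Replace each of the 16 characters of txtxxxtxtxtxxxtx in place — xx tx xx tx tx tx xx tx xx tx xx tx tx tx xx tx — and concatenate.

xxtxxxtxtxtxxxtxxxtxxxtxtxtxxxtx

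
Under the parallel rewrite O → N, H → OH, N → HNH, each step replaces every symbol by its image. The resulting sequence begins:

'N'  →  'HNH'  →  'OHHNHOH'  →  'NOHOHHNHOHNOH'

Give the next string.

HNHNOHNOHOHHNHOHNOHHNHNOH

Applying the rule to each of the 13 symbols of NOHOHHNHOHNOH gives the pieces HNH N OH N OH OH HNH OH N OH HNH N OH, which concatenate to the answer.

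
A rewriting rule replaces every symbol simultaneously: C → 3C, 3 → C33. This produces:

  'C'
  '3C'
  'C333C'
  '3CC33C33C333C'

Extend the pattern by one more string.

Rewriting the 13 symbols of 3CC33C33C333C one by one yields C33 3C 3C C33 C33 3C C33 C33 3C C33 C33 C33 3C; concatenated:

C333C3CC33C333CC33C333CC33C33C333C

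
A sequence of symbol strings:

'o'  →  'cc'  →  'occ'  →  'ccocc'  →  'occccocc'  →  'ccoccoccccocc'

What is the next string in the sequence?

occccoccccoccoccccocc

This is a Fibonacci-style word recurrence s(k) = s(k−2)·s(k−1): e.g. o·cc = occ.
The next term joins occccocc and ccoccoccccocc.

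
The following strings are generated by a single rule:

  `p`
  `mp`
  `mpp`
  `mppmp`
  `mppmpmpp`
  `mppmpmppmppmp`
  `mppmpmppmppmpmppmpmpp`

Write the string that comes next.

This is a Fibonacci-style word recurrence s(k) = s(k−1)·s(k−2): e.g. mp·p = mpp.
So term 8 is mppmpmppmppmpmppmpmpp·mppmpmppmppmp.

mppmpmppmppmpmppmpmppmppmpmppmppmp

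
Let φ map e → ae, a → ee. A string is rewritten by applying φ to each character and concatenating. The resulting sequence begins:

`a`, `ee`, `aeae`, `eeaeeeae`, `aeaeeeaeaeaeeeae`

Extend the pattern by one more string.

Replace each of the 16 characters of aeaeeeaeaeaeeeae in place — ee ae ee ae ae ae ee ae ee ae ee ae ae ae ee ae — and concatenate.

eeaeeeaeaeaeeeaeeeaeeeaeaeaeeeae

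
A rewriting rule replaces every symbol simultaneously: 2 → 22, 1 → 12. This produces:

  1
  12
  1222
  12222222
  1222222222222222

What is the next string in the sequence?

φ(1222222222222222) expands symbol-by-symbol to 12 22 22 22 22 22 22 22 22 22 22 22 22 22 22 22; joining the 16 pieces gives the next term.

12222222222222222222222222222222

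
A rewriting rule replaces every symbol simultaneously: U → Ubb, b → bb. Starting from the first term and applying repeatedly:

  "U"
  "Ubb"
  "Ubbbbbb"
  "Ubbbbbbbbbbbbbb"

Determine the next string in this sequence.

Applying the rule to each of the 15 symbols of Ubbbbbbbbbbbbbb gives the pieces Ubb bb bb bb bb bb bb bb bb bb bb bb bb bb bb, which concatenate to the answer.

Ubbbbbbbbbbbbbbbbbbbbbbbbbbbbbb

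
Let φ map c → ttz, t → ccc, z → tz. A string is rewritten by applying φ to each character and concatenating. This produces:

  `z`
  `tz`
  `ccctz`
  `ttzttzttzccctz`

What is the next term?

φ(ttzttzttzccctz) expands symbol-by-symbol to ccc ccc tz ccc ccc tz ccc ccc tz ttz ttz ttz ccc tz; joining the 14 pieces gives the next term.

cccccctzcccccctzcccccctzttzttzttzccctz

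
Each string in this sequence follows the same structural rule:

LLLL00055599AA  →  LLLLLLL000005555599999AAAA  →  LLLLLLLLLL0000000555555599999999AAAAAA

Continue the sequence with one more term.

Each string has the form L^{3n+1} 0^{2n+1} 5^{2n+1} 9^{3n-1} A^{2n} (n = 1, 2, …).
At n = 4 the blocks have lengths 13, 9, 9, 11, 8.

LLLLLLLLLLLLL00000000055555555599999999999AAAAAAAA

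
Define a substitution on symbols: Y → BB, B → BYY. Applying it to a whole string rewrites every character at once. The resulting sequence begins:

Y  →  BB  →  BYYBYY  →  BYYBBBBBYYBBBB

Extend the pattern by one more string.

φ(BYYBBBBBYYBBBB) expands symbol-by-symbol to BYY BB BB BYY BYY BYY BYY BYY BB BB BYY BYY BYY BYY; joining the 14 pieces gives the next term.

BYYBBBBBYYBYYBYYBYYBYYBBBBBYYBYYBYYBYY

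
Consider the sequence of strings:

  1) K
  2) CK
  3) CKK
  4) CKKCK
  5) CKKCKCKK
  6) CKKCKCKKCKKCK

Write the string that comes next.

CKKCKCKKCKKCKCKKCKCKK

Each term (from the third on) is the previous term followed by the one before it: term 3 = CK·K = CKK.
Continuing: CKKCKCKKCKKCK · CKKCKCKK gives term 7.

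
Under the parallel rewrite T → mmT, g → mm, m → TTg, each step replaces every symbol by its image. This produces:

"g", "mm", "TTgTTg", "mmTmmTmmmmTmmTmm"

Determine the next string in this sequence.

TTgTTgmmTTTgTTgmmTTTgTTgTTgTTgmmTTTgTTgmmTTTgTTg

Applying the rule to each of the 16 symbols of mmTmmTmmmmTmmTmm gives the pieces TTg TTg mmT TTg TTg mmT TTg TTg TTg TTg mmT TTg TTg mmT TTg TTg, which concatenate to the answer.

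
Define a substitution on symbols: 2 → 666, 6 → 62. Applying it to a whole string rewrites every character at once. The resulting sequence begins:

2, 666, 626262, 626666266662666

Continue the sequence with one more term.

626666262626266662626262666626262

Applying the rule to each of the 15 symbols of 626666266662666 gives the pieces 62 666 62 62 62 62 666 62 62 62 62 666 62 62 62, which concatenate to the answer.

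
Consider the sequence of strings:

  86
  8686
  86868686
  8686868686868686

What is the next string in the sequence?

Each string is two copies of the previous one concatenated.
Doubling 8686868686868686:

86868686868686868686868686868686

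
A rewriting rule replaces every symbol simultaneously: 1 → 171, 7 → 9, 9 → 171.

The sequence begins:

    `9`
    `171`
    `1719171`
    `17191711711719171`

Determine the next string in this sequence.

17191711711719171171917117191711711719171

Replace each of the 17 characters of 17191711711719171 in place — 171 9 171 171 171 9 171 171 9 171 171 9 171 171 171 9 171 — and concatenate.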